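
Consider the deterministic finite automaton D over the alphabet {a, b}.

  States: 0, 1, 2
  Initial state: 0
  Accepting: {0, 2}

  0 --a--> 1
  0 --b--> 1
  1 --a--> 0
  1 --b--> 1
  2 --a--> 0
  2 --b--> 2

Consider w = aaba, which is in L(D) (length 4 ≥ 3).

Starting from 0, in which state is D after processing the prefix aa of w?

0

Run of D on the first 2 characters of w = a a:
  step 0: 0  (start)
  step 1: 1  (read a: 0→1)
  step 2: 0  (read a: 1→0)

After reading 2 characters, D is in state 0.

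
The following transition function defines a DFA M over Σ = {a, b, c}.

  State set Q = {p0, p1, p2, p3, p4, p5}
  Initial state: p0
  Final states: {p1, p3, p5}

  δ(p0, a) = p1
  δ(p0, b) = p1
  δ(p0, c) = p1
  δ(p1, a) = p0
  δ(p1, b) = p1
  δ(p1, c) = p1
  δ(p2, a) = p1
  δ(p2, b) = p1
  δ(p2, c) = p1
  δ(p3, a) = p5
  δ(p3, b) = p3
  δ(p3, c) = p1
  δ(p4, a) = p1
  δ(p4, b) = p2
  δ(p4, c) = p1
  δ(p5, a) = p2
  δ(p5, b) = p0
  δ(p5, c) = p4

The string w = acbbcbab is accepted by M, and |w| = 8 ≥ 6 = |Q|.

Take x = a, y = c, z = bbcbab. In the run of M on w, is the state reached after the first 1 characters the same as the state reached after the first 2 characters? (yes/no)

yes

Run of M on the first 2 characters of w = a c:
  step 0: p0  (start)
  step 1: p1  (read a: p0→p1)
  step 2: p1  (read c: p1→p1)

After x (step 1): p1. After xy (step 2): p1.
They match, so y = c drives M around a cycle from p1 back to itself; pumping y any number of times keeps M in p1 before reading z, and xyⁱz ∈ L(M) for every i ≥ 0.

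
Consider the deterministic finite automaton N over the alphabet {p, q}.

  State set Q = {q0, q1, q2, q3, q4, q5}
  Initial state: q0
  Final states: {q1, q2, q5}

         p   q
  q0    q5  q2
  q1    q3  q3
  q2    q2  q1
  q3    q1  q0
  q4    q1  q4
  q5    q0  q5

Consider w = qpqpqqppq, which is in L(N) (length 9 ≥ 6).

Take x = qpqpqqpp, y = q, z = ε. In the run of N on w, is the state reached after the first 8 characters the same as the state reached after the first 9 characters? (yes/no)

Run of N on the first 9 characters of w = q p q p q q p p q:
  step 0: q0  (start)
  step 1: q2  (read q: q0→q2)
  step 2: q2  (read p: q2→q2)
  step 3: q1  (read q: q2→q1)
  step 4: q3  (read p: q1→q3)
  step 5: q0  (read q: q3→q0)
  step 6: q2  (read q: q0→q2)
  step 7: q2  (read p: q2→q2)
  step 8: q2  (read p: q2→q2)
  step 9: q1  (read q: q2→q1)

After x (step 8): q2. After xy (step 9): q1.
They differ (q2 ≠ q1), so y is not a cycle from the state after x; this split is not the one the pumping-lemma construction produces, and pumping y need not keep the string in L(N).

no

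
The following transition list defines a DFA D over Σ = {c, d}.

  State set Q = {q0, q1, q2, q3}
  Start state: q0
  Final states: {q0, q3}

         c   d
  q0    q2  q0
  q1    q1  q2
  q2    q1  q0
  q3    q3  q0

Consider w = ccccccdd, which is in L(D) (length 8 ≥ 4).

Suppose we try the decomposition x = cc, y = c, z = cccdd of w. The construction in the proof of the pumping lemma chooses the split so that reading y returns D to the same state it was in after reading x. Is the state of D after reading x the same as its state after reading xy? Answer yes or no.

Run of D on the first 3 characters of w = c c c:
  step 0: q0  (start)
  step 1: q2  (read c: q0→q2)
  step 2: q1  (read c: q2→q1)
  step 3: q1  (read c: q1→q1)

After x (step 2): q1. After xy (step 3): q1.
They match, so y = c drives D around a cycle from q1 back to itself; pumping y any number of times keeps D in q1 before reading z, and xyⁱz ∈ L(D) for every i ≥ 0.

yes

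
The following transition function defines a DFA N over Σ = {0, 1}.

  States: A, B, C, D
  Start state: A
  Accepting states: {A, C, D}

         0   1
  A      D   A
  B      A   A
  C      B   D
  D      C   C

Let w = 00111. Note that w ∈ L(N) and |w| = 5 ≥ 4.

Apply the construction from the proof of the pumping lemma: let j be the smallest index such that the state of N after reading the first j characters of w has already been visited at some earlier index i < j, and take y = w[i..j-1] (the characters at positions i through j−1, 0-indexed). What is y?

State sequence: A -0-> D -0-> C -1-> D -1-> C -1-> D
First repeat at step 3: D was already visited.

So i = 1, j = 3, giving x = w[0:1] = 0, y = w[1:3] = 01, z = w[3:5] = 11.
Check: |xy| = 3 ≤ 4 and |y| = 2 ≥ 1. Reading y takes N from D back to D, so every xyⁱz is accepted.
The DFA has 4 states, so the proof of the pumping lemma guarantees a repeated state among the first 4+1 visited; the segment between the two visits is the pumpable y.

01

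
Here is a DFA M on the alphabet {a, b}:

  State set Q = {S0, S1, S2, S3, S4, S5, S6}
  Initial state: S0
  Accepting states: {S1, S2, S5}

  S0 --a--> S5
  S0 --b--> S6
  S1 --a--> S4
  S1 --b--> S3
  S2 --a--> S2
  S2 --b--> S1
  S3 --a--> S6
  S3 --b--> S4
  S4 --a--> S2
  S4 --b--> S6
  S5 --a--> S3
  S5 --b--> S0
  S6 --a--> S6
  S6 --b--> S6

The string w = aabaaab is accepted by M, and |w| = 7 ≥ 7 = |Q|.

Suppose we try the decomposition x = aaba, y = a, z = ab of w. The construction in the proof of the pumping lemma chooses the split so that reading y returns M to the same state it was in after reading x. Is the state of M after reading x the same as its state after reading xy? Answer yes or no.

Run of M on the first 5 characters of w = a a b a a:
  step 0: S0  (start)
  step 1: S5  (read a: S0→S5)
  step 2: S3  (read a: S5→S3)
  step 3: S4  (read b: S3→S4)
  step 4: S2  (read a: S4→S2)
  step 5: S2  (read a: S2→S2)

After x (step 4): S2. After xy (step 5): S2.
They match, so y = a drives M around a cycle from S2 back to itself; pumping y any number of times keeps M in S2 before reading z, and xyⁱz ∈ L(M) for every i ≥ 0.

yes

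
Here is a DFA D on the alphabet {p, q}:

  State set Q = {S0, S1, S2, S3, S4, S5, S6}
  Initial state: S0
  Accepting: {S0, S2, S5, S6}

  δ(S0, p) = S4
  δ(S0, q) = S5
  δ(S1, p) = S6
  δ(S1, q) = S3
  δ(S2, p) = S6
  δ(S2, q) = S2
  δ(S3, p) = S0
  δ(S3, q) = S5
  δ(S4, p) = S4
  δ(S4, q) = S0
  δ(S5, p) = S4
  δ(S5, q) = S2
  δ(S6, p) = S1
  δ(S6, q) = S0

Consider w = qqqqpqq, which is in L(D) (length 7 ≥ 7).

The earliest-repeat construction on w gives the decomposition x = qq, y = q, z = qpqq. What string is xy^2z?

qqqqqpqq

xy^2z = qq·q·q·qpqq = qqqqqpqq.
Reading y = q takes D from S2 back to S2, so after x·y·y the machine is still in S2, and z then leads to the accepting state S5. Hence qqqqqpqq ∈ L(D).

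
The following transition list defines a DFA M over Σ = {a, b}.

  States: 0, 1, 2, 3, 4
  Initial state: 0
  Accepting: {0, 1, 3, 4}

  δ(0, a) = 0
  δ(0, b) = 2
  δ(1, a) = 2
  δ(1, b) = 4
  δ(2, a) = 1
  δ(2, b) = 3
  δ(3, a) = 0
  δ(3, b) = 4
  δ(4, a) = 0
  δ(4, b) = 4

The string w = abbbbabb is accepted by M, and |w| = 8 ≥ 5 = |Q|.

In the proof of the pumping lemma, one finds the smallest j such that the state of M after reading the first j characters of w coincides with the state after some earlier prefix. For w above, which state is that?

Run of M on w = a b b b b a b b:
  step 0: 0  (start)
  step 1: 0  (read a: 0→0)   ← first repeat (0 seen earlier)
  step 2: 2  (read b: 0→2)
  step 3: 3  (read b: 2→3)
  step 4: 4  (read b: 3→4)
  step 5: 4  (read b: 4→4)
  step 6: 0  (read a: 4→0)
  step 7: 2  (read b: 0→2)
  step 8: 3  (read b: 2→3)

The earliest repeat is at step j = 1: M is in 0, which it already visited at step i = 0.
Since M has 5 states, any run of length ≥ 5 visits 5+1 states, so by pigeonhole some state repeats within the first 5 steps — that repeat gives the pumpable loop.

0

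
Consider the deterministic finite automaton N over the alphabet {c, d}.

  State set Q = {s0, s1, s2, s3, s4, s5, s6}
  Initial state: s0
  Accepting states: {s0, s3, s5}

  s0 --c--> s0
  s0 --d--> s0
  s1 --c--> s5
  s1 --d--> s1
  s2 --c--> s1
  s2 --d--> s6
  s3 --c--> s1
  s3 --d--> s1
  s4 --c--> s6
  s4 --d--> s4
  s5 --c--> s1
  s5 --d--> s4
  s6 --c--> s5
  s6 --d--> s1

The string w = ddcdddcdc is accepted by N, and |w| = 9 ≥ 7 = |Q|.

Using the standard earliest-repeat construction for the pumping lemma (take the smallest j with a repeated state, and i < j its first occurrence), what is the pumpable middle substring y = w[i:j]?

State sequence: s0 -d-> s0 -d-> s0 -c-> s0 -d-> s0 -d-> s0 -d-> s0 -c-> s0 -d-> s0 -c-> s0
First repeat at step 1: s0 was already visited.

So i = 0, j = 1, giving x = w[0:0] = ε, y = w[0:1] = d, z = w[1:9] = dcdddcdc.
Check: |xy| = 1 ≤ 7 and |y| = 1 ≥ 1. Reading y takes N from s0 back to s0, so every xyⁱz is accepted.

d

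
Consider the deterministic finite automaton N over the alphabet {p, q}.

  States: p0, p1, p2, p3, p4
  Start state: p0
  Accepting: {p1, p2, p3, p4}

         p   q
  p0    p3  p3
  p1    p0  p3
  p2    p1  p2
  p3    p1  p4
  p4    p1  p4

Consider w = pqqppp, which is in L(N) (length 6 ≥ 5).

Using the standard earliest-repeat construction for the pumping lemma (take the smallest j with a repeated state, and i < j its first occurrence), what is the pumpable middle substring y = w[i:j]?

q

Run of N on w = p q q p p p:
  step 0: p0  (start)
  step 1: p3  (read p: p0→p3)
  step 2: p4  (read q: p3→p4)
  step 3: p4  (read q: p4→p4)   ← first repeat (p4 seen earlier)
  step 4: p1  (read p: p4→p1)
  step 5: p0  (read p: p1→p0)
  step 6: p3  (read p: p0→p3)

So i = 2, j = 3, giving x = w[0:2] = pq, y = w[2:3] = q, z = w[3:6] = ppp.
Check: |xy| = 3 ≤ 5 and |y| = 1 ≥ 1. Reading y takes N from p4 back to p4, so every xyⁱz is accepted.
The DFA has 5 states, so the proof of the pumping lemma guarantees a repeated state among the first 5+1 visited; the segment between the two visits is the pumpable y.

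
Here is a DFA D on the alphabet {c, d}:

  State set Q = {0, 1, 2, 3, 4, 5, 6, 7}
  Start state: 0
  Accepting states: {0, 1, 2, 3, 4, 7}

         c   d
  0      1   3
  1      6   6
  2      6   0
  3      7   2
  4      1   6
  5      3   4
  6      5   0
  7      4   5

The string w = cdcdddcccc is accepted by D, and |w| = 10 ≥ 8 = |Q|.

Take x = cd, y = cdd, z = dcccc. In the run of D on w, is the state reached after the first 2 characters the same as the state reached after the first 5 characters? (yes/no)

yes

State sequence: 0 -c-> 1 -d-> 6 -c-> 5 -d-> 4 -d-> 6

After x (step 2): 6. After xy (step 5): 6.
They match, so y = cdd drives D around a cycle from 6 back to itself; pumping y any number of times keeps D in 6 before reading z, and xyⁱz ∈ L(D) for every i ≥ 0.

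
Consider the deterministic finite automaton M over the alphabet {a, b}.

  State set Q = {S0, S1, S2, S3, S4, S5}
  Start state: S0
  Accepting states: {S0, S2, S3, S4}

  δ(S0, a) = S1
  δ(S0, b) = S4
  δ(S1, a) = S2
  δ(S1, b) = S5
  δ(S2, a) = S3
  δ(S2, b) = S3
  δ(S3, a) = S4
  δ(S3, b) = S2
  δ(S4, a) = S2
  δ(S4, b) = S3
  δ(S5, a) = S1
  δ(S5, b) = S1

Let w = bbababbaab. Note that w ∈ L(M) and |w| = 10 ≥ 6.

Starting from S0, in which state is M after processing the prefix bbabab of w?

S3

State sequence: S0 -b-> S4 -b-> S3 -a-> S4 -b-> S3 -a-> S4 -b-> S3

After reading 6 characters, M is in state S3.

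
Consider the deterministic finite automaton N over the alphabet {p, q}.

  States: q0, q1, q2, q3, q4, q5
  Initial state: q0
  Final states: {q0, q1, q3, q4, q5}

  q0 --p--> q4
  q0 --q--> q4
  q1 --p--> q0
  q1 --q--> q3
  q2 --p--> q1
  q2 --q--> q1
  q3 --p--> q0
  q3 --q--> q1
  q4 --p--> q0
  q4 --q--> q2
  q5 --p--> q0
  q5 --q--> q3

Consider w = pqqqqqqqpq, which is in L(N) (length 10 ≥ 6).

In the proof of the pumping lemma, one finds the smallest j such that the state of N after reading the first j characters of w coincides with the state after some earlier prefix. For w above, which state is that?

q1

State sequence: q0 -p-> q4 -q-> q2 -q-> q1 -q-> q3 -q-> q1 -q-> q3 -q-> q1 -q-> q3 -p-> q0 -q-> q4
First repeat at step 5: q1 was already visited.

The earliest repeat is at step j = 5: N is in q1, which it already visited at step i = 3.
The DFA has 6 states, so the proof of the pumping lemma guarantees a repeated state among the first 6+1 visited; the segment between the two visits is the pumpable y.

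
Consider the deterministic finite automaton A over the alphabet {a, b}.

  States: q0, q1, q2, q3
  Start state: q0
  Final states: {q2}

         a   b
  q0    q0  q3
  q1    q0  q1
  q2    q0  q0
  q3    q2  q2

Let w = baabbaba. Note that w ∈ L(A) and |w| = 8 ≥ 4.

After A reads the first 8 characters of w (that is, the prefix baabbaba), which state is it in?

State sequence: q0 -b-> q3 -a-> q2 -a-> q0 -b-> q3 -b-> q2 -a-> q0 -b-> q3 -a-> q2

After reading 8 characters, A is in state q2.

q2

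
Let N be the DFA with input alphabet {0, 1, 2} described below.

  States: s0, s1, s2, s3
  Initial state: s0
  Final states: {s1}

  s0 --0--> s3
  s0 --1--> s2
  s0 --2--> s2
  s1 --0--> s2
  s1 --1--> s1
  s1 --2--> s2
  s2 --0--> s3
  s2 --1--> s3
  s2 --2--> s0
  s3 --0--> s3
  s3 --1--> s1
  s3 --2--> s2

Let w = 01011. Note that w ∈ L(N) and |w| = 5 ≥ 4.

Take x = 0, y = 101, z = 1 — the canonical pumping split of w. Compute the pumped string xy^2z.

xy^2z = 0·101·101·1 = 01011011.
Reading y = 101 takes N from s3 back to s3, so after x·y·y the machine is still in s3, and z then leads to the accepting state s1. Hence 01011011 ∈ L(N).

01011011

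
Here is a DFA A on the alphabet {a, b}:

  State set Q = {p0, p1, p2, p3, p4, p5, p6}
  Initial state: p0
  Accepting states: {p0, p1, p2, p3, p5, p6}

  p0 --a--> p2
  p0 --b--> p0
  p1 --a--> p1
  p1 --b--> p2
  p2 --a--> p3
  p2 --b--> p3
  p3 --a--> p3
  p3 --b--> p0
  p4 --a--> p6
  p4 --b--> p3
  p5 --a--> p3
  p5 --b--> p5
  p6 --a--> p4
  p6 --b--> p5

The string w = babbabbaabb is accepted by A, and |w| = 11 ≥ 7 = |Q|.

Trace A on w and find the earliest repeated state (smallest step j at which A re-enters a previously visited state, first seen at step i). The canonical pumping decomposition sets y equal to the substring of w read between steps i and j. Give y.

State sequence: p0 -b-> p0 -a-> p2 -b-> p3 -b-> p0 -a-> p2 -b-> p3 -b-> p0 -a-> p2 -a-> p3 -b-> p0 -b-> p0
First repeat at step 1: p0 was already visited.

So i = 0, j = 1, giving x = w[0:0] = ε, y = w[0:1] = b, z = w[1:11] = abbabbaabb.
Check: |xy| = 1 ≤ 7 and |y| = 1 ≥ 1. Reading y takes A from p0 back to p0, so every xyⁱz is accepted.

b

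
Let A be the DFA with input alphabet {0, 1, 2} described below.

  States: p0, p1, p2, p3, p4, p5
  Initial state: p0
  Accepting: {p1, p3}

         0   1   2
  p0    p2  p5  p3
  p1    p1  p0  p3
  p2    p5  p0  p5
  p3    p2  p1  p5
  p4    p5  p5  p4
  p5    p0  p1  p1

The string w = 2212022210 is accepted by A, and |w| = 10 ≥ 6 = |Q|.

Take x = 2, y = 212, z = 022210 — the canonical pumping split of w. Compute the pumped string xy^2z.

2212212022210

xy^2z = 2·212·212·022210 = 2212212022210.
Reading y = 212 takes A from p3 back to p3, so after x·y·y the machine is still in p3, and z then leads to the accepting state p1. Hence 2212212022210 ∈ L(A).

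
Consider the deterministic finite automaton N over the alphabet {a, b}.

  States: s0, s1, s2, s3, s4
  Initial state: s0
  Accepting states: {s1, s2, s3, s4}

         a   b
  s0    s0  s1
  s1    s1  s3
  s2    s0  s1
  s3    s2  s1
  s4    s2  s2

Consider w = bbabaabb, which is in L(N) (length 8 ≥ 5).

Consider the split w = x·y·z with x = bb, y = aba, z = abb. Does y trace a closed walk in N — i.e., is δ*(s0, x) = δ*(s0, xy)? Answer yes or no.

State sequence: s0 -b-> s1 -b-> s3 -a-> s2 -b-> s1 -a-> s1

After x (step 2): s3. After xy (step 5): s1.
They differ (s3 ≠ s1), so y is not a cycle from the state after x; this split is not the one the pumping-lemma construction produces, and pumping y need not keep the string in L(N).

no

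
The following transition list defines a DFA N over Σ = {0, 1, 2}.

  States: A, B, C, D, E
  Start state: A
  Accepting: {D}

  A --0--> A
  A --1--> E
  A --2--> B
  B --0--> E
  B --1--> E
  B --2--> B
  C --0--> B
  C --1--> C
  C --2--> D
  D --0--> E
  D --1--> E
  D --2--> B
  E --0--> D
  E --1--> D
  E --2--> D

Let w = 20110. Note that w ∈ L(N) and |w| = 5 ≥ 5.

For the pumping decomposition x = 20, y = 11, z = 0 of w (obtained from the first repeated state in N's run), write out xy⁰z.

200

xy⁰z = xz = 20·0 = 200.
Reading y = 11 takes N from E back to E, so after x the machine is still in E, and z then leads to the accepting state D. Hence 200 ∈ L(N).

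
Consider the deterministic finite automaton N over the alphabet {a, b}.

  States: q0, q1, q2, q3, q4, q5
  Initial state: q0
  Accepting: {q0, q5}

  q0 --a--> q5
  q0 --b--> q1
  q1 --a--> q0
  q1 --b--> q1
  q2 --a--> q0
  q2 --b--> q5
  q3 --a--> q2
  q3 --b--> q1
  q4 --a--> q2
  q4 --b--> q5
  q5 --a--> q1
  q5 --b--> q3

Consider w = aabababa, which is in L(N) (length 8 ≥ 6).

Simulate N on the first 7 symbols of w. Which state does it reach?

q1

State sequence: q0 -a-> q5 -a-> q1 -b-> q1 -a-> q0 -b-> q1 -a-> q0 -b-> q1

After reading 7 characters, N is in state q1.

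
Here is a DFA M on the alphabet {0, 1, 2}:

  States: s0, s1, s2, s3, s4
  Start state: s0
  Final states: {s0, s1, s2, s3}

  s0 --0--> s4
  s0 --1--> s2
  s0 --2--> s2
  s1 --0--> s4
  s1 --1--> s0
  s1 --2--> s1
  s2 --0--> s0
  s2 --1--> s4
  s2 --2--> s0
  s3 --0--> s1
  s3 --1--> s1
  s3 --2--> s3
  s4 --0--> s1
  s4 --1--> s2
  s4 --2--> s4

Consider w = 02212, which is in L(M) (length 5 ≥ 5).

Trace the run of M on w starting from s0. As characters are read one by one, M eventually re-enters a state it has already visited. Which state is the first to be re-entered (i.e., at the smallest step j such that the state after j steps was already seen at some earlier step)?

s4

State sequence: s0 -0-> s4 -2-> s4 -2-> s4 -1-> s2 -2-> s0
First repeat at step 2: s4 was already visited.

The earliest repeat is at step j = 2: M is in s4, which it already visited at step i = 1.
Pumping length from the standard proof: p = 5 (the number of states). The repeated state found above gives |xy| = j ≤ 5 and |y| = j − i ≥ 1.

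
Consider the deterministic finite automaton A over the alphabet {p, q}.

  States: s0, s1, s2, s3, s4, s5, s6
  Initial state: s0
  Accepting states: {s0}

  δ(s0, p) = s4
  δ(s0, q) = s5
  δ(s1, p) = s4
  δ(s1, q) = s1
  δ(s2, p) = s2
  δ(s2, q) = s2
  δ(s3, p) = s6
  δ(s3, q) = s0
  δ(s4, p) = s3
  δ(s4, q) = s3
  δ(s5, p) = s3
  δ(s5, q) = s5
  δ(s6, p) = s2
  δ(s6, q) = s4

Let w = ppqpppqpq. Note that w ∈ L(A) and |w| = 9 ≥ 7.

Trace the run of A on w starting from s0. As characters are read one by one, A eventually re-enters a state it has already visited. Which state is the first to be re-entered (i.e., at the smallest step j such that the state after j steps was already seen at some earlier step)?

State sequence: s0 -p-> s4 -p-> s3 -q-> s0 -p-> s4 -p-> s3 -p-> s6 -q-> s4 -p-> s3 -q-> s0
First repeat at step 3: s0 was already visited.

The earliest repeat is at step j = 3: A is in s0, which it already visited at step i = 0.
The DFA has 7 states, so the proof of the pumping lemma guarantees a repeated state among the first 7+1 visited; the segment between the two visits is the pumpable y.

s0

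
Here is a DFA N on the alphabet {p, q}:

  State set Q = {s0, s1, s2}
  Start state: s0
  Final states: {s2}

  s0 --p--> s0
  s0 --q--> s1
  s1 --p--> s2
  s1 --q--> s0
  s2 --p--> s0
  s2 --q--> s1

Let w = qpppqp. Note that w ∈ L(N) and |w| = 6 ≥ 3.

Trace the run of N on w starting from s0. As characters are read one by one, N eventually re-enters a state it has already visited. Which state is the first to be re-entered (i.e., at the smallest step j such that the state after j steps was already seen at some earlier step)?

State sequence: s0 -q-> s1 -p-> s2 -p-> s0 -p-> s0 -q-> s1 -p-> s2
First repeat at step 3: s0 was already visited.

The earliest repeat is at step j = 3: N is in s0, which it already visited at step i = 0.
Since N has 3 states, any run of length ≥ 3 visits 3+1 states, so by pigeonhole some state repeats within the first 3 steps — that repeat gives the pumpable loop.

s0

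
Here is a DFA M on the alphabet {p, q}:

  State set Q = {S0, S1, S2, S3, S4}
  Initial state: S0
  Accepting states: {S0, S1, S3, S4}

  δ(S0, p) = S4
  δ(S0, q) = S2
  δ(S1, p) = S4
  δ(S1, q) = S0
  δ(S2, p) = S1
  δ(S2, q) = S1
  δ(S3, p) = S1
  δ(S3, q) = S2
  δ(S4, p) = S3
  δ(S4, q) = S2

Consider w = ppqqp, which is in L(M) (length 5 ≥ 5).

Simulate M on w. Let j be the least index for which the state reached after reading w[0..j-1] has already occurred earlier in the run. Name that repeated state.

Run of M on w = p p q q p:
  step 0: S0  (start)
  step 1: S4  (read p: S0→S4)
  step 2: S3  (read p: S4→S3)
  step 3: S2  (read q: S3→S2)
  step 4: S1  (read q: S2→S1)
  step 5: S4  (read p: S1→S4)   ← first repeat (S4 seen earlier)

The earliest repeat is at step j = 5: M is in S4, which it already visited at step i = 1.
Pumping length from the standard proof: p = 5 (the number of states). The repeated state found above gives |xy| = j ≤ 5 and |y| = j − i ≥ 1.

S4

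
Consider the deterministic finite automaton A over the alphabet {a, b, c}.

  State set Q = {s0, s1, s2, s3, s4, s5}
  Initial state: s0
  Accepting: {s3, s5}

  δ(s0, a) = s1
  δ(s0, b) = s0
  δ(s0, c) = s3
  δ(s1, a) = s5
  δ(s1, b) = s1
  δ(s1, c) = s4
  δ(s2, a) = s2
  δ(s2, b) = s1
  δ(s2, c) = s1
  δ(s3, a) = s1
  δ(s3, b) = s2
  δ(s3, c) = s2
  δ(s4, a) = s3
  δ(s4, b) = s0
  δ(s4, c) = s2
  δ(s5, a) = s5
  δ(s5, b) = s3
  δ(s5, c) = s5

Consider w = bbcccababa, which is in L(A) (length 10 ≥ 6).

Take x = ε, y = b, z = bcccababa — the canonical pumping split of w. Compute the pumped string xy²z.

bbbcccababa

xy^2z = ε·b·b·bcccababa = bbbcccababa.
Reading y = b takes A from s0 back to s0, so after x·y·y the machine is still in s0, and z then leads to the accepting state s5. Hence bbbcccababa ∈ L(A).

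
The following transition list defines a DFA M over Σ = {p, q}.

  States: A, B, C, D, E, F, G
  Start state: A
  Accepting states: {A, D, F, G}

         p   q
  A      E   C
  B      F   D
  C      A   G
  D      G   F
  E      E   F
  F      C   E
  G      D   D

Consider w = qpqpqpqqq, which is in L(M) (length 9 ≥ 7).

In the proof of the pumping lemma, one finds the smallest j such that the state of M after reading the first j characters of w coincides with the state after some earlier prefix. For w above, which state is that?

A

Run of M on w = q p q p q p q q q:
  step 0: A  (start)
  step 1: C  (read q: A→C)
  step 2: A  (read p: C→A)   ← first repeat (A seen earlier)
  step 3: C  (read q: A→C)
  step 4: A  (read p: C→A)
  step 5: C  (read q: A→C)
  step 6: A  (read p: C→A)
  step 7: C  (read q: A→C)
  step 8: G  (read q: C→G)
  step 9: D  (read q: G→D)

The earliest repeat is at step j = 2: M is in A, which it already visited at step i = 0.
Since M has 7 states, any run of length ≥ 7 visits 7+1 states, so by pigeonhole some state repeats within the first 7 steps — that repeat gives the pumpable loop.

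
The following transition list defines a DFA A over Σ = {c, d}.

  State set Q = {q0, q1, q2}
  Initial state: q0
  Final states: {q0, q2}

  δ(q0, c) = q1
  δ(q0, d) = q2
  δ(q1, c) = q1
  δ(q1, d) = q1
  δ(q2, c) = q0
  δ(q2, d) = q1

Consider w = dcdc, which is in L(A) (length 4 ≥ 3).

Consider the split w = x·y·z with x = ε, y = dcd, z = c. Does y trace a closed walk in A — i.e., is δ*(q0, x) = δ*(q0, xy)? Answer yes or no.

no

Run of A on the first 3 characters of w = d c d:
  step 0: q0  (start)
  step 1: q2  (read d: q0→q2)
  step 2: q0  (read c: q2→q0)
  step 3: q2  (read d: q0→q2)

After x (step 0): q0. After xy (step 3): q2.
They differ (q0 ≠ q2), so y is not a cycle from the state after x; this split is not the one the pumping-lemma construction produces, and pumping y need not keep the string in L(A).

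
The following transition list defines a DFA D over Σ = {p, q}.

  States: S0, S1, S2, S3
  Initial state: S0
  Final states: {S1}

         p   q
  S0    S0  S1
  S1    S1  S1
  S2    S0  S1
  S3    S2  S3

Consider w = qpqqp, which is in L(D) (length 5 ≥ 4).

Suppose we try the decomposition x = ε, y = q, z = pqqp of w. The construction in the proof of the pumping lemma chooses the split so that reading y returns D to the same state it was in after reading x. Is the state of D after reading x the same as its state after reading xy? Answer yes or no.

no

Run of D on the first 1 characters of w = q:
  step 0: S0  (start)
  step 1: S1  (read q: S0→S1)

After x (step 0): S0. After xy (step 1): S1.
They differ (S0 ≠ S1), so y is not a cycle from the state after x; this split is not the one the pumping-lemma construction produces, and pumping y need not keep the string in L(D).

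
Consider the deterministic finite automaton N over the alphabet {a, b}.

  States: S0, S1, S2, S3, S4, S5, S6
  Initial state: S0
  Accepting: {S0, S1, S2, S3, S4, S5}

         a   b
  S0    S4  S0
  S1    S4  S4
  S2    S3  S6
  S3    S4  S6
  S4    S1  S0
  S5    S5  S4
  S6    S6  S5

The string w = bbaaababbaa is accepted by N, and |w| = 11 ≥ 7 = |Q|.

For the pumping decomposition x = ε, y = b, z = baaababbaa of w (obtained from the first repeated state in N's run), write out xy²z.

xy^2z = ε·b·b·baaababbaa = bbbaaababbaa.
Reading y = b takes N from S0 back to S0, so after x·y·y the machine is still in S0, and z then leads to the accepting state S1. Hence bbbaaababbaa ∈ L(N).

bbbaaababbaa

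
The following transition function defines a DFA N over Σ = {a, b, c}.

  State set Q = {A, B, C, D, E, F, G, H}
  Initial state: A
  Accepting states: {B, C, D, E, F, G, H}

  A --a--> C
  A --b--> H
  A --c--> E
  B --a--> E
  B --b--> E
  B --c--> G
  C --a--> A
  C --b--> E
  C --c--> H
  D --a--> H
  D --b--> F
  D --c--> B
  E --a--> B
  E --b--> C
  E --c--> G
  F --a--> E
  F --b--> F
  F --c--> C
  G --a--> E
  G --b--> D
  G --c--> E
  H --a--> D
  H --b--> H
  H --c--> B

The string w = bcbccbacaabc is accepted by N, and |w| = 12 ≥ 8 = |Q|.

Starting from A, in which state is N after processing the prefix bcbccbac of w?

E

Run of N on the first 8 characters of w = b c b c c b a c:
  step 0: A  (start)
  step 1: H  (read b: A→H)
  step 2: B  (read c: H→B)
  step 3: E  (read b: B→E)
  step 4: G  (read c: E→G)
  step 5: E  (read c: G→E)
  step 6: C  (read b: E→C)
  step 7: A  (read a: C→A)
  step 8: E  (read c: A→E)

After reading 8 characters, N is in state E.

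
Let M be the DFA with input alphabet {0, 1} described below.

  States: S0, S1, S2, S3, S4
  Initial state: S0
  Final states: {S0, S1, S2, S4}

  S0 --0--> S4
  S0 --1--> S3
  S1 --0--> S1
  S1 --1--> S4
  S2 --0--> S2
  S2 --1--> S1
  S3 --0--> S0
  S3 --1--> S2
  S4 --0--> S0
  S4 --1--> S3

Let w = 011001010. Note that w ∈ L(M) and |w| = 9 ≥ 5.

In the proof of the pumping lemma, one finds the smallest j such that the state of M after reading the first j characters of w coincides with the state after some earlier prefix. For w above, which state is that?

S2

Run of M on w = 0 1 1 0 0 1 0 1 0:
  step 0: S0  (start)
  step 1: S4  (read 0: S0→S4)
  step 2: S3  (read 1: S4→S3)
  step 3: S2  (read 1: S3→S2)
  step 4: S2  (read 0: S2→S2)   ← first repeat (S2 seen earlier)
  step 5: S2  (read 0: S2→S2)
  step 6: S1  (read 1: S2→S1)
  step 7: S1  (read 0: S1→S1)
  step 8: S4  (read 1: S1→S4)
  step 9: S0  (read 0: S4→S0)

The earliest repeat is at step j = 4: M is in S2, which it already visited at step i = 3.
The DFA has 5 states, so the proof of the pumping lemma guarantees a repeated state among the first 5+1 visited; the segment between the two visits is the pumpable y.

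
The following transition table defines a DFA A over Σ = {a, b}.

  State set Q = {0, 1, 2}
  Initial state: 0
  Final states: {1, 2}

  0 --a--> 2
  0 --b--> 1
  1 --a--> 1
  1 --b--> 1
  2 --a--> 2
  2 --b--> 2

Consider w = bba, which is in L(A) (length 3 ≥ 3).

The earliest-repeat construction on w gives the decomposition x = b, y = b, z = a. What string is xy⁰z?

xy⁰z = xz = b·a = ba.
Reading y = b takes A from 1 back to 1, so after x the machine is still in 1, and z then leads to the accepting state 1. Hence ba ∈ L(A).

ba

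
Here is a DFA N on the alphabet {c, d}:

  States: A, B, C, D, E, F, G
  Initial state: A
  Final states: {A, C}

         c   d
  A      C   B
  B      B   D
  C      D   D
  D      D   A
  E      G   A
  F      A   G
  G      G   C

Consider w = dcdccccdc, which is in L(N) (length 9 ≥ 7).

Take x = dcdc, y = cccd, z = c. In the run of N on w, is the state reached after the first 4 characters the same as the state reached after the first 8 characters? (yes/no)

no

State sequence: A -d-> B -c-> B -d-> D -c-> D -c-> D -c-> D -c-> D -d-> A

After x (step 4): D. After xy (step 8): A.
They differ (D ≠ A), so y is not a cycle from the state after x; this split is not the one the pumping-lemma construction produces, and pumping y need not keep the string in L(N).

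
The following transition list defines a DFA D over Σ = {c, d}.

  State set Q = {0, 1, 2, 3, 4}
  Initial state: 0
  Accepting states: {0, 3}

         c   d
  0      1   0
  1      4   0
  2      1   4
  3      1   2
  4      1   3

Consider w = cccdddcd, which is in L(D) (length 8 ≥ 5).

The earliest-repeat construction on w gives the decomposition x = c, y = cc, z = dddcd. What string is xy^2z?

cccccdddcd

xy^2z = c·cc·cc·dddcd = cccccdddcd.
Reading y = cc takes D from 1 back to 1, so after x·y·y the machine is still in 1, and z then leads to the accepting state 0. Hence cccccdddcd ∈ L(D).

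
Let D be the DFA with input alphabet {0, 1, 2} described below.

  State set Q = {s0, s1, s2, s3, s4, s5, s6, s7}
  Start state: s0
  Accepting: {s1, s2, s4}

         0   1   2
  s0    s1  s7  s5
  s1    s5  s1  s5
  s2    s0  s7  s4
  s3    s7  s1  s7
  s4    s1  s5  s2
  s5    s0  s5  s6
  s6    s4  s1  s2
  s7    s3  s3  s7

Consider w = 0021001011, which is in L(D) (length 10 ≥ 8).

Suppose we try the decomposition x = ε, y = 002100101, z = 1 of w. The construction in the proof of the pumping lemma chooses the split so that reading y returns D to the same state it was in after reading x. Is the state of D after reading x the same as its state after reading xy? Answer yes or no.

Run of D on the first 9 characters of w = 0 0 2 1 0 0 1 0 1:
  step 0: s0  (start)
  step 1: s1  (read 0: s0→s1)
  step 2: s5  (read 0: s1→s5)
  step 3: s6  (read 2: s5→s6)
  step 4: s1  (read 1: s6→s1)
  step 5: s5  (read 0: s1→s5)
  step 6: s0  (read 0: s5→s0)
  step 7: s7  (read 1: s0→s7)
  step 8: s3  (read 0: s7→s3)
  step 9: s1  (read 1: s3→s1)

After x (step 0): s0. After xy (step 9): s1.
They differ (s0 ≠ s1), so y is not a cycle from the state after x; this split is not the one the pumping-lemma construction produces, and pumping y need not keep the string in L(D).

no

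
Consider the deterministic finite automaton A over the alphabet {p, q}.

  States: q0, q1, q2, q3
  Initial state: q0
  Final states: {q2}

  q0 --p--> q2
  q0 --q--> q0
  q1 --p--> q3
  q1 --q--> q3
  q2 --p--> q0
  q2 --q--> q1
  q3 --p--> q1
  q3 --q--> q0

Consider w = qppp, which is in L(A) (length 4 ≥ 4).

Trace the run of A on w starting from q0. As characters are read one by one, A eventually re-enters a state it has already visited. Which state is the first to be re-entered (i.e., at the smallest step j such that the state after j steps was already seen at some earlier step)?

Run of A on w = q p p p:
  step 0: q0  (start)
  step 1: q0  (read q: q0→q0)   ← first repeat (q0 seen earlier)
  step 2: q2  (read p: q0→q2)
  step 3: q0  (read p: q2→q0)
  step 4: q2  (read p: q0→q2)

The earliest repeat is at step j = 1: A is in q0, which it already visited at step i = 0.
The DFA has 4 states, so the proof of the pumping lemma guarantees a repeated state among the first 4+1 visited; the segment between the two visits is the pumpable y.

q0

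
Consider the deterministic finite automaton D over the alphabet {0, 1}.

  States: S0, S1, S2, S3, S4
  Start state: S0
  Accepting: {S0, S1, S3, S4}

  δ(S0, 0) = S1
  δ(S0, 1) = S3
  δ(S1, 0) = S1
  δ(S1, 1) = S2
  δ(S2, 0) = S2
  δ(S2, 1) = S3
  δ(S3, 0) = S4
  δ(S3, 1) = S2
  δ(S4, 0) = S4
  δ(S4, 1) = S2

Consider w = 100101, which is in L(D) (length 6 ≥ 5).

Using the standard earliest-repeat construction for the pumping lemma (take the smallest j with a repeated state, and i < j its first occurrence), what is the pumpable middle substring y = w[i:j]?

State sequence: S0 -1-> S3 -0-> S4 -0-> S4 -1-> S2 -0-> S2 -1-> S3
First repeat at step 3: S4 was already visited.

So i = 2, j = 3, giving x = w[0:2] = 10, y = w[2:3] = 0, z = w[3:6] = 101.
Check: |xy| = 3 ≤ 5 and |y| = 1 ≥ 1. Reading y takes D from S4 back to S4, so every xyⁱz is accepted.
Pumping length from the standard proof: p = 5 (the number of states). The repeated state found above gives |xy| = j ≤ 5 and |y| = j − i ≥ 1.

0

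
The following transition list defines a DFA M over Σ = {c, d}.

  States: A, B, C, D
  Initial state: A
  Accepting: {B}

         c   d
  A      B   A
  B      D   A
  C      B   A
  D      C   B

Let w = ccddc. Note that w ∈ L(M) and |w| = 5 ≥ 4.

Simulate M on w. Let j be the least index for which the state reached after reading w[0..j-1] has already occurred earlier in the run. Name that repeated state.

B

Run of M on w = c c d d c:
  step 0: A  (start)
  step 1: B  (read c: A→B)
  step 2: D  (read c: B→D)
  step 3: B  (read d: D→B)   ← first repeat (B seen earlier)
  step 4: A  (read d: B→A)
  step 5: B  (read c: A→B)

The earliest repeat is at step j = 3: M is in B, which it already visited at step i = 1.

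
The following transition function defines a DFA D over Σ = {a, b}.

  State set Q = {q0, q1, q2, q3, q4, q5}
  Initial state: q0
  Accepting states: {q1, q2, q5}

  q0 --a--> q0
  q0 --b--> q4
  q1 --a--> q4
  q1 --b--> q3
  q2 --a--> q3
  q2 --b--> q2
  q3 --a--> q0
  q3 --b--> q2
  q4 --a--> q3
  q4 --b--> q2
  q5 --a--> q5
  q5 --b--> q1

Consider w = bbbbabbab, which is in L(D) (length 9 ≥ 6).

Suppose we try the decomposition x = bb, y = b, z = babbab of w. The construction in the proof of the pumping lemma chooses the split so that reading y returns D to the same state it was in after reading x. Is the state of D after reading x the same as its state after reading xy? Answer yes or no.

Run of D on the first 3 characters of w = b b b:
  step 0: q0  (start)
  step 1: q4  (read b: q0→q4)
  step 2: q2  (read b: q4→q2)
  step 3: q2  (read b: q2→q2)

After x (step 2): q2. After xy (step 3): q2.
They match, so y = b drives D around a cycle from q2 back to itself; pumping y any number of times keeps D in q2 before reading z, and xyⁱz ∈ L(D) for every i ≥ 0.

yes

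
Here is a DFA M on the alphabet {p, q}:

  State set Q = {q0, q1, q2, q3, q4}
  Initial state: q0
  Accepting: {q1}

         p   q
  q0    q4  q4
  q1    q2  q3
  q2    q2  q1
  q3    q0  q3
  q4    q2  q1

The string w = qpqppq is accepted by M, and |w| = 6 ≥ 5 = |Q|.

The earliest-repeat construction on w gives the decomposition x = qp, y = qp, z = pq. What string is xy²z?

xy^2z = qp·qp·qp·pq = qpqpqppq.
Reading y = qp takes M from q2 back to q2, so after x·y·y the machine is still in q2, and z then leads to the accepting state q1. Hence qpqpqppq ∈ L(M).

qpqpqppq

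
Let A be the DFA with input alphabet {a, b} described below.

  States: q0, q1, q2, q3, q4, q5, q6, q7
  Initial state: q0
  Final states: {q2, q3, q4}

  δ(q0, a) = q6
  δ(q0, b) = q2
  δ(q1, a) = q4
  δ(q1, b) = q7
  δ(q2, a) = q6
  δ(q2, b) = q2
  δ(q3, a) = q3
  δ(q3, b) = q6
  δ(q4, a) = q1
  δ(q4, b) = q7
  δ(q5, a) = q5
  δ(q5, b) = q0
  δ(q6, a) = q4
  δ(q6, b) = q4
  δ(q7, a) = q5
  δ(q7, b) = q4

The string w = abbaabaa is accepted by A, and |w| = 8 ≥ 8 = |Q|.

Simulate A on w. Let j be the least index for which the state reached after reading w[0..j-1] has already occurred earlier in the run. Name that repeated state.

q5

Run of A on w = a b b a a b a a:
  step 0: q0  (start)
  step 1: q6  (read a: q0→q6)
  step 2: q4  (read b: q6→q4)
  step 3: q7  (read b: q4→q7)
  step 4: q5  (read a: q7→q5)
  step 5: q5  (read a: q5→q5)   ← first repeat (q5 seen earlier)
  step 6: q0  (read b: q5→q0)
  step 7: q6  (read a: q0→q6)
  step 8: q4  (read a: q6→q4)

The earliest repeat is at step j = 5: A is in q5, which it already visited at step i = 4.
The DFA has 8 states, so the proof of the pumping lemma guarantees a repeated state among the first 8+1 visited; the segment between the two visits is the pumpable y.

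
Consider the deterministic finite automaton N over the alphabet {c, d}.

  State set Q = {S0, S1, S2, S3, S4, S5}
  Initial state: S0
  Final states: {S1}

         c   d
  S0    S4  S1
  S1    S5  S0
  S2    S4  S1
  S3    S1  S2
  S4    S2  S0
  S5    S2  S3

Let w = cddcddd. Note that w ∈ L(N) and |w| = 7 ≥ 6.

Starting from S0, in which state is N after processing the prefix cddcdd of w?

Run of N on the first 6 characters of w = c d d c d d:
  step 0: S0  (start)
  step 1: S4  (read c: S0→S4)
  step 2: S0  (read d: S4→S0)
  step 3: S1  (read d: S0→S1)
  step 4: S5  (read c: S1→S5)
  step 5: S3  (read d: S5→S3)
  step 6: S2  (read d: S3→S2)

After reading 6 characters, N is in state S2.

S2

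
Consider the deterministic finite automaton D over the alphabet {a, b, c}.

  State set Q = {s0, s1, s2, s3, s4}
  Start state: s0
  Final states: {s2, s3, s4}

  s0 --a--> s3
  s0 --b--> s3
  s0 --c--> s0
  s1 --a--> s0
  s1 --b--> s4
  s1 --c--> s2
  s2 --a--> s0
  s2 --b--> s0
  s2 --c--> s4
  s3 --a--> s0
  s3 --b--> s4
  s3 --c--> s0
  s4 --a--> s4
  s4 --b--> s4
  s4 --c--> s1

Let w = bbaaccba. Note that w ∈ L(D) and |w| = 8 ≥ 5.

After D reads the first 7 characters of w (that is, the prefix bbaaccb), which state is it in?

Run of D on the first 7 characters of w = b b a a c c b:
  step 0: s0  (start)
  step 1: s3  (read b: s0→s3)
  step 2: s4  (read b: s3→s4)
  step 3: s4  (read a: s4→s4)
  step 4: s4  (read a: s4→s4)
  step 5: s1  (read c: s4→s1)
  step 6: s2  (read c: s1→s2)
  step 7: s0  (read b: s2→s0)

After reading 7 characters, D is in state s0.
(This kind of state-tracing is the core of the pumping-lemma construction: with 5 states, pigeonhole forces a repeat within the first 5 steps.)

s0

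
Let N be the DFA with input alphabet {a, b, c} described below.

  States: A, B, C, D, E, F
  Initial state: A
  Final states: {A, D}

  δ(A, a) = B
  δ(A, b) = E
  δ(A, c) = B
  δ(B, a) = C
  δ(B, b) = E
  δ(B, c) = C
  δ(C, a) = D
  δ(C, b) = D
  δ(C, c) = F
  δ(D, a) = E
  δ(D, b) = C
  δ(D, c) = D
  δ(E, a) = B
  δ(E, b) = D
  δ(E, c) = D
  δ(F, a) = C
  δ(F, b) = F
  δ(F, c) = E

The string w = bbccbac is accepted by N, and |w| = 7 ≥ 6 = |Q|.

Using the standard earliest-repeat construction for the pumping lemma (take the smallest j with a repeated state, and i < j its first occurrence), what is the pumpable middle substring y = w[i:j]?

State sequence: A -b-> E -b-> D -c-> D -c-> D -b-> C -a-> D -c-> D
First repeat at step 3: D was already visited.

So i = 2, j = 3, giving x = w[0:2] = bb, y = w[2:3] = c, z = w[3:7] = cbac.
Check: |xy| = 3 ≤ 6 and |y| = 1 ≥ 1. Reading y takes N from D back to D, so every xyⁱz is accepted.

c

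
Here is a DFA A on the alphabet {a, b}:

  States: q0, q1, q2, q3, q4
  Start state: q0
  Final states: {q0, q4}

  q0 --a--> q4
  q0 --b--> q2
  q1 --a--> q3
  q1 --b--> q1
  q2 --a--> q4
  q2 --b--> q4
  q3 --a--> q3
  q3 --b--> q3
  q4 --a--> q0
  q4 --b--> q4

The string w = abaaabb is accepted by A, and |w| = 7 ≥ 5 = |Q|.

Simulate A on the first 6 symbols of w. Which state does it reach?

q2

State sequence: q0 -a-> q4 -b-> q4 -a-> q0 -a-> q4 -a-> q0 -b-> q2

After reading 6 characters, A is in state q2.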